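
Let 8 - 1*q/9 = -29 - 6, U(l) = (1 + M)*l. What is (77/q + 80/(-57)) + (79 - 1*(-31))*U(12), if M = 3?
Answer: 38814983/7353 ≈ 5278.8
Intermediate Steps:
U(l) = 4*l (U(l) = (1 + 3)*l = 4*l)
q = 387 (q = 72 - 9*(-29 - 6) = 72 - 9*(-35) = 72 + 315 = 387)
(77/q + 80/(-57)) + (79 - 1*(-31))*U(12) = (77/387 + 80/(-57)) + (79 - 1*(-31))*(4*12) = (77*(1/387) + 80*(-1/57)) + (79 + 31)*48 = (77/387 - 80/57) + 110*48 = -8857/7353 + 5280 = 38814983/7353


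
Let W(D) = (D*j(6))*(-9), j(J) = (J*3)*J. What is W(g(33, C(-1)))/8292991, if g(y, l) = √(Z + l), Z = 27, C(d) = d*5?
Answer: -972*√22/8292991 ≈ -0.00054975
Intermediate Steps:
C(d) = 5*d
j(J) = 3*J² (j(J) = (3*J)*J = 3*J²)
g(y, l) = √(27 + l)
W(D) = -972*D (W(D) = (D*(3*6²))*(-9) = (D*(3*36))*(-9) = (D*108)*(-9) = (108*D)*(-9) = -972*D)
W(g(33, C(-1)))/8292991 = -972*√(27 + 5*(-1))/8292991 = -972*√(27 - 5)*(1/8292991) = -972*√22*(1/8292991) = -972*√22/8292991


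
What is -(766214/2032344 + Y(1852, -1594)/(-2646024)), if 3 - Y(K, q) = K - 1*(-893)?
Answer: -10588506877/28008494793 ≈ -0.37805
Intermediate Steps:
Y(K, q) = -890 - K (Y(K, q) = 3 - (K - 1*(-893)) = 3 - (K + 893) = 3 - (893 + K) = 3 + (-893 - K) = -890 - K)
-(766214/2032344 + Y(1852, -1594)/(-2646024)) = -(766214/2032344 + (-890 - 1*1852)/(-2646024)) = -(766214*(1/2032344) + (-890 - 1852)*(-1/2646024)) = -(383107/1016172 - 2742*(-1/2646024)) = -(383107/1016172 + 457/441004) = -1*10588506877/28008494793 = -10588506877/28008494793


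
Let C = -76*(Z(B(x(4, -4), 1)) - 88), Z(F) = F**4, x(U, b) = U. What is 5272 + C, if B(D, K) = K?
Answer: 11884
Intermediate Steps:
C = 6612 (C = -76*(1**4 - 88) = -76*(1 - 88) = -76*(-87) = 6612)
5272 + C = 5272 + 6612 = 11884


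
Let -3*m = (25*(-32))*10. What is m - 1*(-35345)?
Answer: 114035/3 ≈ 38012.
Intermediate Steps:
m = 8000/3 (m = -25*(-32)*10/3 = -(-800)*10/3 = -1/3*(-8000) = 8000/3 ≈ 2666.7)
m - 1*(-35345) = 8000/3 - 1*(-35345) = 8000/3 + 35345 = 114035/3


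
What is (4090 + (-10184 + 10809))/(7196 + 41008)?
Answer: 4715/48204 ≈ 0.097813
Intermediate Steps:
(4090 + (-10184 + 10809))/(7196 + 41008) = (4090 + 625)/48204 = 4715*(1/48204) = 4715/48204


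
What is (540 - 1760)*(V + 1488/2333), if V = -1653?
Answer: 4703052420/2333 ≈ 2.0159e+6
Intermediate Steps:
(540 - 1760)*(V + 1488/2333) = (540 - 1760)*(-1653 + 1488/2333) = -1220*(-1653 + 1488*(1/2333)) = -1220*(-1653 + 1488/2333) = -1220*(-3854961/2333) = 4703052420/2333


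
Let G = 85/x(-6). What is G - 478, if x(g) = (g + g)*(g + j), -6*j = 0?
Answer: -34331/72 ≈ -476.82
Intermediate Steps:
j = 0 (j = -⅙*0 = 0)
x(g) = 2*g² (x(g) = (g + g)*(g + 0) = (2*g)*g = 2*g²)
G = 85/72 (G = 85/((2*(-6)²)) = 85/((2*36)) = 85/72 ≈ 1.1806)
G - 478 = 85/72 - 478 = -34331/72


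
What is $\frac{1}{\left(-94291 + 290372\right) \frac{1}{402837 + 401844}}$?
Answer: $\frac{804681}{196081} \approx 4.1038$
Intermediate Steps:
$\frac{1}{\left(-94291 + 290372\right) \frac{1}{402837 + 401844}} = \frac{1}{196081 \cdot \frac{1}{804681}} = \frac{1}{\frac{196081}{804681}} = \frac{804681}{196081}$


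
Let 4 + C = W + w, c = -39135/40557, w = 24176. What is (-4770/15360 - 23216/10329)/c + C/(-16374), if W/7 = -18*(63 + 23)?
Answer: 10478474979121/5705082350080 ≈ 1.8367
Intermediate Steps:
c = -13045/13519 (c = -39135*1/40557 = -13045/13519 ≈ -0.96494)
W = -10836 (W = 7*(-18*(63 + 23)) = 7*(-18*86) = 7*(-1548) = -10836)
C = 13336 (C = -4 + (-10836 + 24176) = -4 + 13340 = 13336)
(-4770/15360 - 23216/10329)/c + C/(-16374) = (-4770/15360 - 23216/10329)/(-13045/13519) + 13336/(-16374) = (-4770*1/15360 - 23216*1/10329)*(-13519/13045) + 13336*(-1/16374) = (-159/512 - 23216/10329)*(-13519/13045) - 6668/8187 = -13528903/5288448*(-13519/13045) - 6668/8187 = 16627021787/6271618560 - 6668/8187 = 10478474979121/5705082350080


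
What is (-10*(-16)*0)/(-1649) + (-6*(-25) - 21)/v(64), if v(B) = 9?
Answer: 43/3 ≈ 14.333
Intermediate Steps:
(-10*(-16)*0)/(-1649) + (-6*(-25) - 21)/v(64) = (-10*(-16)*0)/(-1649) + (-6*(-25) - 21)/9 = (160*0)*(-1/1649) + (150 - 21)*(⅑) = 0*(-1/1649) + 129*(⅑) = 0 + 43/3 = 43/3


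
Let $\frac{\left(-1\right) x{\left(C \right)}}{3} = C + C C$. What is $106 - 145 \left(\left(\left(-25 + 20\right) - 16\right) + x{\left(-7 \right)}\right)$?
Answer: $21421$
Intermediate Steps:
$x{\left(C \right)} = - 3 C - 3 C^{2}$ ($x{\left(C \right)} = - 3 \left(C + C C\right) = - 3 \left(C + C^{2}\right) = - 3 C - 3 C^{2}$)
$106 - 145 \left(\left(\left(-25 + 20\right) - 16\right) + x{\left(-7 \right)}\right) = 106 - 145 \left(\left(\left(-25 + 20\right) - 16\right) - - 21 \left(1 - 7\right)\right) = 106 - 145 \left(\left(-5 - 16\right) - \left(-21\right) \left(-6\right)\right) = 106 - 145 \left(-21 - 126\right) = 106 - -21315 = 106 + 21315 = 21421$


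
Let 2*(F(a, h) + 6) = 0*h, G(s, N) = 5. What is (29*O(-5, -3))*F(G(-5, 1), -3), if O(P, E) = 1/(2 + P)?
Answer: 58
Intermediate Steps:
F(a, h) = -6 (F(a, h) = -6 + (0*h)/2 = -6 + (½)*0 = -6 + 0 = -6)
(29*O(-5, -3))*F(G(-5, 1), -3) = (29/(2 - 5))*(-6) = (29/(-3))*(-6) = (29*(-⅓))*(-6) = -29/3*(-6) = 58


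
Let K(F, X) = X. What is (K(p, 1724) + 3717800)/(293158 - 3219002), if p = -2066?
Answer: -929881/731461 ≈ -1.2713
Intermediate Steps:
(K(p, 1724) + 3717800)/(293158 - 3219002) = (1724 + 3717800)/(293158 - 3219002) = 3719524/(-2925844) = 3719524*(-1/2925844) = -929881/731461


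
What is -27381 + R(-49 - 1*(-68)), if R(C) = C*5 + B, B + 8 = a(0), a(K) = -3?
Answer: -27297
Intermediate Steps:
B = -11 (B = -8 - 3 = -11)
R(C) = -11 + 5*C (R(C) = C*5 - 11 = 5*C - 11 = -11 + 5*C)
-27381 + R(-49 - 1*(-68)) = -27381 + (-11 + 5*(-49 - 1*(-68))) = -27381 + (-11 + 5*(-49 + 68)) = -27381 + (-11 + 5*19) = -27381 + (-11 + 95) = -27381 + 84 = -27297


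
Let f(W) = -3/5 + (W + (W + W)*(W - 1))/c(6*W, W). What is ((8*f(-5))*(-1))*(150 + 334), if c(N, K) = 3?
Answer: -1029952/15 ≈ -68664.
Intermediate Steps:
f(W) = -⅗ + W/3 + 2*W*(-1 + W)/3 (f(W) = -3/5 + (W + (W + W)*(W - 1))/3 = -3*⅕ + (W + (2*W)*(-1 + W))*(⅓) = -⅗ + (W + 2*W*(-1 + W))*(⅓) = -⅗ + (W/3 + 2*W*(-1 + W)/3) = -⅗ + W/3 + 2*W*(-1 + W)/3)
((8*f(-5))*(-1))*(150 + 334) = ((8*(-⅗ - ⅓*(-5) + (⅔)*(-5)²))*(-1))*(150 + 334) = ((8*(-⅗ + 5/3 + (⅔)*25))*(-1))*484 = ((8*(-⅗ + 5/3 + 50/3))*(-1))*484 = ((8*(266/15))*(-1))*484 = ((2128/15)*(-1))*484 = -2128/15*484 = -1029952/15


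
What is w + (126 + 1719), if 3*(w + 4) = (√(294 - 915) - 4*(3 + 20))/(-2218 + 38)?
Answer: 3010058/1635 - I*√69/2180 ≈ 1841.0 - 0.0038104*I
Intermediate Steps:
w = -6517/1635 - I*√69/2180 (w = -4 + ((√(294 - 915) - 4*(3 + 20))/(-2218 + 38))/3 = -4 + ((√(-621) - 4*23)/(-2180))/3 = -4 + ((3*I*√69 - 92)*(-1/2180))/3 = -4 + ((-92 + 3*I*√69)*(-1/2180))/3 = -4 + (23/545 - 3*I*√69/2180)/3 = -4 + (23/1635 - I*√69/2180) = -6517/1635 - I*√69/2180 ≈ -3.9859 - 0.0038104*I)
w + (126 + 1719) = (-6517/1635 - I*√69/2180) + (126 + 1719) = (-6517/1635 - I*√69/2180) + 1845 = 3010058/1635 - I*√69/2180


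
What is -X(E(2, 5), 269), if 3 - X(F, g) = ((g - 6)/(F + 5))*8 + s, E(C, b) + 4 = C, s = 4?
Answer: 2107/3 ≈ 702.33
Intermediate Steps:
E(C, b) = -4 + C
X(F, g) = -1 - 8*(-6 + g)/(5 + F) (X(F, g) = 3 - (((g - 6)/(F + 5))*8 + 4) = 3 - (((-6 + g)/(5 + F))*8 + 4) = 3 - (8*(-6 + g)/(5 + F) + 4) = 3 - (4 + 8*(-6 + g)/(5 + F)) = 3 + (-4 - 8*(-6 + g)/(5 + F)) = -1 - 8*(-6 + g)/(5 + F))
-X(E(2, 5), 269) = -(43 - (-4 + 2) - 8*269)/(5 + (-4 + 2)) = -(43 - 1*(-2) - 2152)/(5 - 2) = -(43 + 2 - 2152)/3 = -(-2107)/3 = -1*(-2107/3) = 2107/3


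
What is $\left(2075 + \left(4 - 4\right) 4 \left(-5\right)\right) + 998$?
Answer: $3073$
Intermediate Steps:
$\left(2075 + \left(4 - 4\right) 4 \left(-5\right)\right) + 998 = \left(2075 + 0 \cdot 4 \left(-5\right)\right) + 998 = \left(2075 + 0 \left(-5\right)\right) + 998 = \left(2075 + 0\right) + 998 = 2075 + 998 = 3073$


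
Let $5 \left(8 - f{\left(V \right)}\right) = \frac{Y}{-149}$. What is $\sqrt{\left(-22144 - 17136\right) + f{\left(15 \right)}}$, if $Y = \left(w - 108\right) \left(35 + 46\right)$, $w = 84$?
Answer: $\frac{8 i \sqrt{340599845}}{745} \approx 198.18 i$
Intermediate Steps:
$Y = -1944$ ($Y = \left(84 - 108\right) \left(35 + 46\right) = \left(-24\right) 81 = -1944$)
$f{\left(V \right)} = \frac{4016}{745}$ ($f{\left(V \right)} = 8 - \frac{\left(-1944\right) \frac{1}{-149}}{5} = 8 - \frac{\left(-1944\right) \left(- \frac{1}{149}\right)}{5} = 8 - \frac{1944}{745} = \frac{4016}{745}$)
$\sqrt{\left(-22144 - 17136\right) + f{\left(15 \right)}} = \sqrt{\left(-22144 - 17136\right) + \frac{4016}{745}} = \sqrt{-39280 + \frac{4016}{745}} = \sqrt{- \frac{29259584}{745}} = \frac{8 i \sqrt{340599845}}{745}$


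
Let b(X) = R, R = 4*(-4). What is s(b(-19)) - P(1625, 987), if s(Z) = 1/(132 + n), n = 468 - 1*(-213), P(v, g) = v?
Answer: -1321124/813 ≈ -1625.0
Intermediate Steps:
n = 681 (n = 468 + 213 = 681)
R = -16
b(X) = -16
s(Z) = 1/813 (s(Z) = 1/(132 + 681) = 1/813)
s(b(-19)) - P(1625, 987) = 1/813 - 1*1625 = 1/813 - 1625 = -1321124/813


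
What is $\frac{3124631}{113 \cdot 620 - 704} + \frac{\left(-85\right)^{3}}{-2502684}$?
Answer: $\frac{491409828944}{10848509469} \approx 45.297$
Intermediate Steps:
$\frac{3124631}{113 \cdot 620 - 704} + \frac{\left(-85\right)^{3}}{-2502684} = \frac{3124631}{70060 - 704} - - \frac{614125}{2502684} = \frac{3124631}{69356} + \frac{614125}{2502684} = \frac{491409828944}{10848509469}$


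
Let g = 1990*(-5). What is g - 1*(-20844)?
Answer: 10894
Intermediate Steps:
g = -9950
g - 1*(-20844) = -9950 - 1*(-20844) = -9950 + 20844 = 10894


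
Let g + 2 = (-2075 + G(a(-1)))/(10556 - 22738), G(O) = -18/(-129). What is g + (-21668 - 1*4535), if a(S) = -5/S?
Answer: -13726771111/523826 ≈ -26205.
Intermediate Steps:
G(O) = 6/43 (G(O) = -18*(-1/129) = 6/43)
g = -958433/523826 (g = -2 + (-2075 + 6/43)/(10556 - 22738) = -2 - 89219/43/(-12182) = -2 - 89219/43*(-1/12182) = -2 + 89219/523826 = -958433/523826 ≈ -1.8297)
g + (-21668 - 1*4535) = -958433/523826 + (-21668 - 1*4535) = -958433/523826 + (-21668 - 4535) = -958433/523826 - 26203 = -13726771111/523826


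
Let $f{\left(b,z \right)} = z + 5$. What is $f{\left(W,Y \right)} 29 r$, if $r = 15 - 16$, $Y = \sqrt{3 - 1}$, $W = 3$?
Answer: $-145 - 29 \sqrt{2} \approx -186.01$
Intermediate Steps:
$Y = \sqrt{2} \approx 1.4142$
$f{\left(b,z \right)} = 5 + z$
$r = -1$
$f{\left(W,Y \right)} 29 r = \left(5 + \sqrt{2}\right) 29 \left(-1\right) = \left(145 + 29 \sqrt{2}\right) \left(-1\right) = -145 - 29 \sqrt{2}$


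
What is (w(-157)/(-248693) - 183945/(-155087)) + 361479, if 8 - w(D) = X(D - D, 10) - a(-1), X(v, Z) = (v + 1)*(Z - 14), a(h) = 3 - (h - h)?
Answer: 13941947835126969/38569051291 ≈ 3.6148e+5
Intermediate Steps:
a(h) = 3 (a(h) = 3 - 1*0 = 3 + 0 = 3)
X(v, Z) = (1 + v)*(-14 + Z)
w(D) = 15 (w(D) = 8 - ((-14 + 10 - 14*(D - D) + 10*(D - D)) - 1*3) = 8 - ((-14 + 10 - 14*0 + 10*0) - 3) = 8 - ((-14 + 10 + 0 + 0) - 3) = 8 - (-4 - 3) = 8 - 1*(-7) = 8 + 7 = 15)
(w(-157)/(-248693) - 183945/(-155087)) + 361479 = (15/(-248693) - 183945/(-155087)) + 361479 = (15*(-1/248693) - 183945*(-1/155087)) + 361479 = (-15/248693 + 183945/155087) + 361479 = 45743507580/38569051291 + 361479 = 13941947835126969/38569051291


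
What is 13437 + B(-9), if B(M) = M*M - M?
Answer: 13527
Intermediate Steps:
B(M) = M² - M
13437 + B(-9) = 13437 - 9*(-1 - 9) = 13437 - 9*(-10) = 13437 + 90 = 13527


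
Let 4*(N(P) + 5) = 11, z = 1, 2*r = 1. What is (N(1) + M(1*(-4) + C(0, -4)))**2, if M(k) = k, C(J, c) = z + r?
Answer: 361/16 ≈ 22.563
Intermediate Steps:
r = 1/2 (r = (1/2)*1 = 1/2 ≈ 0.50000)
C(J, c) = 3/2 (C(J, c) = 1 + 1/2 = 3/2)
N(P) = -9/4 (N(P) = -5 + (1/4)*11 = -5 + 11/4 = -9/4)
(N(1) + M(1*(-4) + C(0, -4)))**2 = (-9/4 + (1*(-4) + 3/2))**2 = (-9/4 + (-4 + 3/2))**2 = (-9/4 - 5/2)**2 = (-19/4)**2 = 361/16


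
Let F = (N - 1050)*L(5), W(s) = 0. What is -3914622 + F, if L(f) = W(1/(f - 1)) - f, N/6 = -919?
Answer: -3881802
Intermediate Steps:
N = -5514 (N = 6*(-919) = -5514)
L(f) = -f (L(f) = 0 - f = -f)
F = 32820 (F = (-5514 - 1050)*(-1*5) = -6564*(-5) = 32820)
-3914622 + F = -3914622 + 32820 = -3881802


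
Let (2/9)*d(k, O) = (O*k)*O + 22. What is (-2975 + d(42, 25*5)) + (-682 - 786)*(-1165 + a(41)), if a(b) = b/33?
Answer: 153735289/33 ≈ 4.6586e+6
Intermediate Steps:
a(b) = b/33 (a(b) = b*(1/33) = b/33)
d(k, O) = 99 + 9*k*O**2/2 (d(k, O) = 9*((O*k)*O + 22)/2 = 9*(k*O**2 + 22)/2 = 9*(22 + k*O**2)/2 = 99 + 9*k*O**2/2)
(-2975 + d(42, 25*5)) + (-682 - 786)*(-1165 + a(41)) = (-2975 + (99 + (9/2)*42*(25*5)**2)) + (-682 - 786)*(-1165 + (1/33)*41) = (-2975 + (99 + (9/2)*42*125**2)) - 1468*(-1165 + 41/33) = (-2975 + (99 + (9/2)*42*15625)) - 1468*(-38404/33) = (-2975 + (99 + 2953125)) + 56377072/33 = (-2975 + 2953224) + 56377072/33 = 2950249 + 56377072/33 = 153735289/33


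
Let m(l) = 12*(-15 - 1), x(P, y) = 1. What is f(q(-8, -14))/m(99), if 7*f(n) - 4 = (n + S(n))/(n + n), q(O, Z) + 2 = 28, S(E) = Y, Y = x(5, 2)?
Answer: -235/69888 ≈ -0.0033625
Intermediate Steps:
Y = 1
S(E) = 1
m(l) = -192 (m(l) = 12*(-16) = -192)
q(O, Z) = 26 (q(O, Z) = -2 + 28 = 26)
f(n) = 4/7 + (1 + n)/(14*n) (f(n) = 4/7 + ((n + 1)/(n + n))/7 = 4/7 + ((1 + n)/((2*n)))/7 = 4/7 + ((1 + n)*(1/(2*n)))/7 = 4/7 + ((1 + n)/(2*n))/7 = 4/7 + (1 + n)/(14*n))
f(q(-8, -14))/m(99) = ((1/14)*(1 + 9*26)/26)/(-192) = ((1/14)*(1/26)*(1 + 234))*(-1/192) = ((1/14)*(1/26)*235)*(-1/192) = (235/364)*(-1/192) = -235/69888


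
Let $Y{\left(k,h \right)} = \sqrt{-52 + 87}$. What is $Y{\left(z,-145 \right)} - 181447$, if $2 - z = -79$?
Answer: $-181447 + \sqrt{35} \approx -1.8144 \cdot 10^{5}$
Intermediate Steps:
$z = 81$ ($z = 2 - -79 = 2 + 79 = 81$)
$Y{\left(k,h \right)} = \sqrt{35}$
$Y{\left(z,-145 \right)} - 181447 = \sqrt{35} - 181447 = -181447 + \sqrt{35}$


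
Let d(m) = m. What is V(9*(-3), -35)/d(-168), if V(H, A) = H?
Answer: 9/56 ≈ 0.16071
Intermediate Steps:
V(9*(-3), -35)/d(-168) = (9*(-3))/(-168) = -27*(-1/168) = 9/56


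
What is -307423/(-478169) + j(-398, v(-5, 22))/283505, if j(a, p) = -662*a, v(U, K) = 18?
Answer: 213142013059/135563302345 ≈ 1.5723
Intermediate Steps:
-307423/(-478169) + j(-398, v(-5, 22))/283505 = -307423/(-478169) - 662*(-398)/283505 = -307423*(-1/478169) + 263476*(1/283505) = 307423/478169 + 263476/283505 = 213142013059/135563302345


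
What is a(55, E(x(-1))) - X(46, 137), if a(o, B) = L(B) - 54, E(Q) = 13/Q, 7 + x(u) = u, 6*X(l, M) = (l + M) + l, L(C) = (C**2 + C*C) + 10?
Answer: -7381/96 ≈ -76.885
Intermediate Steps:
L(C) = 10 + 2*C**2 (L(C) = (C**2 + C**2) + 10 = 2*C**2 + 10 = 10 + 2*C**2)
X(l, M) = l/3 + M/6 (X(l, M) = ((l + M) + l)/6 = ((M + l) + l)/6 = (M + 2*l)/6 = l/3 + M/6)
x(u) = -7 + u
a(o, B) = -44 + 2*B**2 (a(o, B) = (10 + 2*B**2) - 54 = -44 + 2*B**2)
a(55, E(x(-1))) - X(46, 137) = (-44 + 2*(13/(-7 - 1))**2) - ((1/3)*46 + (1/6)*137) = (-44 + 2*(13/(-8))**2) - (46/3 + 137/6) = (-44 + 2*(13*(-1/8))**2) - 1*229/6 = (-44 + 2*(-13/8)**2) - 229/6 = (-44 + 2*(169/64)) - 229/6 = (-44 + 169/32) - 229/6 = -1239/32 - 229/6 = -7381/96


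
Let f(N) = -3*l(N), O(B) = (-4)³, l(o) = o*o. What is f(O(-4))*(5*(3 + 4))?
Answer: -430080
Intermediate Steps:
l(o) = o²
O(B) = -64
f(N) = -3*N²
f(O(-4))*(5*(3 + 4)) = (-3*(-64)²)*(5*(3 + 4)) = (-3*4096)*(5*7) = -12288*35 = -430080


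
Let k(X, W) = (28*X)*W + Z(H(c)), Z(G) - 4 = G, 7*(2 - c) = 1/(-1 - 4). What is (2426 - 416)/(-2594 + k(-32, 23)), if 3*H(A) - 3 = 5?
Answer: -3015/34793 ≈ -0.086655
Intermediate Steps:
c = 71/35 (c = 2 - 1/(7*(-1 - 4)) = 2 - ⅐/(-5) = 2 - ⅐*(-⅕) = 2 + 1/35 = 71/35 ≈ 2.0286)
H(A) = 8/3 (H(A) = 1 + (⅓)*5 = 1 + 5/3 = 8/3)
Z(G) = 4 + G
k(X, W) = 20/3 + 28*W*X (k(X, W) = (28*X)*W + (4 + 8/3) = 28*W*X + 20/3 = 20/3 + 28*W*X)
(2426 - 416)/(-2594 + k(-32, 23)) = (2426 - 416)/(-2594 + (20/3 + 28*23*(-32))) = 2010/(-2594 + (20/3 - 20608)) = 2010/(-2594 - 61804/3) = 2010/(-69586/3) = 2010*(-3/69586) = -3015/34793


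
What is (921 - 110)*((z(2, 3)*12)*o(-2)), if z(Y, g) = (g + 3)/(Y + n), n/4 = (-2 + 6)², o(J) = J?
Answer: -19464/11 ≈ -1769.5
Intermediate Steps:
n = 64 (n = 4*(-2 + 6)² = 4*4² = 4*16 = 64)
z(Y, g) = (3 + g)/(64 + Y) (z(Y, g) = (g + 3)/(Y + 64) = (3 + g)/(64 + Y))
(921 - 110)*((z(2, 3)*12)*o(-2)) = (921 - 110)*((((3 + 3)/(64 + 2))*12)*(-2)) = 811*(((6/66)*12)*(-2)) = 811*((((1/66)*6)*12)*(-2)) = 811*(((1/11)*12)*(-2)) = 811*((12/11)*(-2)) = 811*(-24/11) = -19464/11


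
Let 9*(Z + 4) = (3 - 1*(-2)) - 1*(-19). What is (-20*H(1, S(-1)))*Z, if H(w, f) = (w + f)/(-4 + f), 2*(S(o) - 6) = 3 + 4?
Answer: 560/11 ≈ 50.909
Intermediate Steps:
S(o) = 19/2 (S(o) = 6 + (3 + 4)/2 = 6 + (1/2)*7 = 6 + 7/2 = 19/2)
H(w, f) = (f + w)/(-4 + f)
Z = -4/3 (Z = -4 + ((3 - 1*(-2)) - 1*(-19))/9 = -4 + ((3 + 2) + 19)/9 = -4 + (5 + 19)/9 = -4 + (1/9)*24 = -4 + 8/3 = -4/3 ≈ -1.3333)
(-20*H(1, S(-1)))*Z = -20*(19/2 + 1)/(-4 + 19/2)*(-4/3) = -20*21/(11/2*2)*(-4/3) = -40*21/(11*2)*(-4/3) = -20*21/11*(-4/3) = -420/11*(-4/3) = 560/11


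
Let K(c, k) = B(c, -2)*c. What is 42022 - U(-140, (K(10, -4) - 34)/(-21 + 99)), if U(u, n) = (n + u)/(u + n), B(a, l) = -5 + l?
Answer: 42021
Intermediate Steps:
K(c, k) = -7*c (K(c, k) = (-5 - 2)*c = -7*c)
U(u, n) = 1 (U(u, n) = (n + u)/(n + u) = 1)
42022 - U(-140, (K(10, -4) - 34)/(-21 + 99)) = 42022 - 1*1 = 42022 - 1 = 42021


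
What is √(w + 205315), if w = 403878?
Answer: √609193 ≈ 780.51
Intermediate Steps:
√(w + 205315) = √(403878 + 205315) = √609193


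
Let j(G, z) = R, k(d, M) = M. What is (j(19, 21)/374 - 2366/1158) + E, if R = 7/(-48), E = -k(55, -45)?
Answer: 49610899/1154912 ≈ 42.956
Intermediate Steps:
E = 45 (E = -1*(-45) = 45)
R = -7/48 (R = 7*(-1/48) = -7/48 ≈ -0.14583)
j(G, z) = -7/48
(j(19, 21)/374 - 2366/1158) + E = (-7/48/374 - 2366/1158) + 45 = (-7/48*1/374 - 2366*1/1158) + 45 = (-7/17952 - 1183/579) + 45 = -2360141/1154912 + 45 = 49610899/1154912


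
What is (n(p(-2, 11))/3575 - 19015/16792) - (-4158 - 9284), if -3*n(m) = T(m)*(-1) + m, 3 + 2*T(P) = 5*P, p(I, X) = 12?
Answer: 73352199321/5457400 ≈ 13441.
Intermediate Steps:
T(P) = -3/2 + 5*P/2 (T(P) = -3/2 + (5*P)/2 = -3/2 + 5*P/2)
n(m) = -½ + m/2 (n(m) = -((-3/2 + 5*m/2)*(-1) + m)/3 = -((3/2 - 5*m/2) + m)/3 = -(3/2 - 3*m/2)/3 = -½ + m/2)
(n(p(-2, 11))/3575 - 19015/16792) - (-4158 - 9284) = ((-½ + (½)*12)/3575 - 19015/16792) - (-4158 - 9284) = ((-½ + 6)*(1/3575) - 19015*1/16792) - 1*(-13442) = ((11/2)*(1/3575) - 19015/16792) + 13442 = (1/650 - 19015/16792) + 13442 = -6171479/5457400 + 13442 = 73352199321/5457400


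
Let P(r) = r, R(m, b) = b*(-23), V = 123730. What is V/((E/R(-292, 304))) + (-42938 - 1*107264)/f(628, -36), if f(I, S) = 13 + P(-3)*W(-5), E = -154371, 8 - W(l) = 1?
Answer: 15053897111/617484 ≈ 24379.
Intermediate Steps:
R(m, b) = -23*b
W(l) = 7 (W(l) = 8 - 1*1 = 8 - 1 = 7)
f(I, S) = -8 (f(I, S) = 13 - 3*7 = 13 - 21 = -8)
V/((E/R(-292, 304))) + (-42938 - 1*107264)/f(628, -36) = 123730/((-154371/((-23*304)))) + (-42938 - 1*107264)/(-8) = 123730/((-154371/(-6992))) + (-42938 - 107264)*(-⅛) = 123730/((-154371*(-1/6992))) - 150202*(-⅛) = 123730/(154371/6992) + 75101/4 = 123730*(6992/154371) + 75101/4 = 865120160/154371 + 75101/4 = 15053897111/617484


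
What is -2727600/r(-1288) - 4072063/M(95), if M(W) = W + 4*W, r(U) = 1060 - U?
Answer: -2714203481/278825 ≈ -9734.4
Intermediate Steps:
M(W) = 5*W
-2727600/r(-1288) - 4072063/M(95) = -2727600/(1060 - 1*(-1288)) - 4072063/(5*95) = -2727600/(1060 + 1288) - 4072063/475 = -2727600/2348 - 4072063*1/475 = -2727600*1/2348 - 4072063/475 = -681900/587 - 4072063/475 = -2714203481/278825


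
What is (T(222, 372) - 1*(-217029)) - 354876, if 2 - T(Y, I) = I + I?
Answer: -138589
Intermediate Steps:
T(Y, I) = 2 - 2*I (T(Y, I) = 2 - (I + I) = 2 - 2*I)
(T(222, 372) - 1*(-217029)) - 354876 = ((2 - 2*372) - 1*(-217029)) - 354876 = ((2 - 744) + 217029) - 354876 = (-742 + 217029) - 354876 = 216287 - 354876 = -138589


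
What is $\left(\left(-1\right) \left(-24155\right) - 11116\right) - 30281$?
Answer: $-17242$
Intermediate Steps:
$\left(\left(-1\right) \left(-24155\right) - 11116\right) - 30281 = \left(24155 - 11116\right) - 30281 = 13039 - 30281 = -17242$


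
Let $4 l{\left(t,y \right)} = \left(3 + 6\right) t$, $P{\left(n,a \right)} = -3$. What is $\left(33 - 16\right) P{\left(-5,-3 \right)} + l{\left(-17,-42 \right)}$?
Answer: $- \frac{357}{4} \approx -89.25$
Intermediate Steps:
$l{\left(t,y \right)} = \frac{9 t}{4}$ ($l{\left(t,y \right)} = \frac{\left(3 + 6\right) t}{4} = \frac{9 t}{4}$)
$\left(33 - 16\right) P{\left(-5,-3 \right)} + l{\left(-17,-42 \right)} = \left(33 - 16\right) \left(-3\right) + \frac{9}{4} \left(-17\right) = 17 \left(-3\right) - \frac{153}{4} = -51 - \frac{153}{4} = - \frac{357}{4}$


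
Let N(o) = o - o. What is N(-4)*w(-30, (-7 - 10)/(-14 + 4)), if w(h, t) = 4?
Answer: 0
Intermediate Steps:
N(o) = 0
N(-4)*w(-30, (-7 - 10)/(-14 + 4)) = 0*4 = 0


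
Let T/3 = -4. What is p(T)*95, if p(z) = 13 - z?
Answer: 2375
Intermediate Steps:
T = -12 (T = 3*(-4) = -12)
p(T)*95 = (13 - 1*(-12))*95 = (13 + 12)*95 = 25*95 = 2375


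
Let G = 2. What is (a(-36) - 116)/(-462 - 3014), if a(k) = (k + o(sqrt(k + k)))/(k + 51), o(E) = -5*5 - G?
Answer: 601/17380 ≈ 0.034580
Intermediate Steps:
o(E) = -27 (o(E) = -5*5 - 1*2 = -25 - 2 = -27)
a(k) = (-27 + k)/(51 + k) (a(k) = (k - 27)/(k + 51) = (-27 + k)/(51 + k))
(a(-36) - 116)/(-462 - 3014) = ((-27 - 36)/(51 - 36) - 116)/(-462 - 3014) = (-63/15 - 116)/(-3476) = ((1/15)*(-63) - 116)*(-1/3476) = (-21/5 - 116)*(-1/3476) = -601/5*(-1/3476) = 601/17380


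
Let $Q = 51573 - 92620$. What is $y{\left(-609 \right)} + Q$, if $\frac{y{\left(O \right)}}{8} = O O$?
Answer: $2926001$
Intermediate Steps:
$y{\left(O \right)} = 8 O^{2}$ ($y{\left(O \right)} = 8 O O = 8 O^{2}$)
$Q = -41047$ ($Q = 51573 - 92620 = -41047$)
$y{\left(-609 \right)} + Q = 8 \left(-609\right)^{2} - 41047 = 8 \cdot 370881 - 41047 = 2967048 - 41047 = 2926001$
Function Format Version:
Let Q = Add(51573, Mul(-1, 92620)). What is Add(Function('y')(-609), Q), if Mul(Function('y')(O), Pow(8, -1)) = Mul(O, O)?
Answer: 2926001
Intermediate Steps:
Function('y')(O) = Mul(8, Pow(O, 2)) (Function('y')(O) = Mul(8, Mul(O, O)) = Mul(8, Pow(O, 2)))
Q = -41047 (Q = Add(51573, -92620) = -41047)
Add(Function('y')(-609), Q) = Add(Mul(8, Pow(-609, 2)), -41047) = Add(Mul(8, 370881), -41047) = Add(2967048, -41047) = 2926001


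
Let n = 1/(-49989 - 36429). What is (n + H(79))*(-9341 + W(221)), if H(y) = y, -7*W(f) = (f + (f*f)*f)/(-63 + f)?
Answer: -36055593796447/23894577 ≈ -1.5089e+6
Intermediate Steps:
W(f) = -(f + f**3)/(7*(-63 + f)) (W(f) = -(f + (f*f)*f)/(7*(-63 + f)) = -(f + f**2*f)/(7*(-63 + f)) = -(f + f**3)/(7*(-63 + f)))
n = -1/86418 (n = 1/(-86418) = -1/86418 ≈ -1.1572e-5)
(n + H(79))*(-9341 + W(221)) = (-1/86418 + 79)*(-9341 + (-1*221 - 1*221**3)/(-441 + 7*221)) = 6827021*(-9341 + (-221 - 1*10793861)/(-441 + 1547))/86418 = 6827021*(-9341 + (-221 - 10793861)/1106)/86418 = 6827021*(-9341 + (1/1106)*(-10794082))/86418 = 6827021*(-9341 - 5397041/553)/86418 = (6827021/86418)*(-10562614/553) = -36055593796447/23894577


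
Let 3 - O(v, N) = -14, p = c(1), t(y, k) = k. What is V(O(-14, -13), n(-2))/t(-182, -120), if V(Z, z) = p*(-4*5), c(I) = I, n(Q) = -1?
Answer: ⅙ ≈ 0.16667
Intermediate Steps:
p = 1
O(v, N) = 17 (O(v, N) = 3 - 1*(-14) = 3 + 14 = 17)
V(Z, z) = -20 (V(Z, z) = 1*(-4*5) = 1*(-20) = -20)
V(O(-14, -13), n(-2))/t(-182, -120) = -20/(-120) = -20*(-1/120) = ⅙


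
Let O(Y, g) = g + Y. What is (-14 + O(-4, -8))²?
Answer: 676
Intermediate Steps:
O(Y, g) = Y + g
(-14 + O(-4, -8))² = (-14 + (-4 - 8))² = (-14 - 12)² = (-26)² = 676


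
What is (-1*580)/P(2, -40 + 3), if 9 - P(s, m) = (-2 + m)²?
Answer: 145/378 ≈ 0.38360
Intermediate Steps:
P(s, m) = 9 - (-2 + m)²
(-1*580)/P(2, -40 + 3) = (-1*580)/(9 - (-2 + (-40 + 3))²) = -580/(9 - (-2 - 37)²) = -580/(9 - 1*(-39)²) = -580/(9 - 1*1521) = -580/(9 - 1521) = -580/(-1512) = -580*(-1/1512) = 145/378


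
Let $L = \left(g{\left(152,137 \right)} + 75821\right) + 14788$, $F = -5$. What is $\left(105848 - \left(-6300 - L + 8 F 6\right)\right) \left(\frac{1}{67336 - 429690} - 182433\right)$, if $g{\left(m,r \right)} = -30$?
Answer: $- \frac{13417199962648661}{362354} \approx -3.7028 \cdot 10^{10}$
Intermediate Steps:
$L = 90579$ ($L = \left(-30 + 75821\right) + 14788 = 75791 + 14788 = 90579$)
$\left(105848 - \left(-6300 - L + 8 F 6\right)\right) \left(\frac{1}{67336 - 429690} - 182433\right) = \left(105848 + \left(90579 + \left(6300 - 8 \left(-5\right) 6\right)\right)\right) \left(\frac{1}{67336 - 429690} - 182433\right) = \left(105848 + \left(90579 + \left(6300 - \left(-40\right) 6\right)\right)\right) \left(\frac{1}{-362354} - 182433\right) = \left(105848 + \left(90579 + \left(6300 - -240\right)\right)\right) \left(- \frac{1}{362354} - 182433\right) = \left(105848 + \left(90579 + \left(6300 + 240\right)\right)\right) \left(- \frac{66105327283}{362354}\right) = \left(105848 + \left(90579 + 6540\right)\right) \left(- \frac{66105327283}{362354}\right) = \left(105848 + 97119\right) \left(- \frac{66105327283}{362354}\right) = 202967 \left(- \frac{66105327283}{362354}\right) = - \frac{13417199962648661}{362354}$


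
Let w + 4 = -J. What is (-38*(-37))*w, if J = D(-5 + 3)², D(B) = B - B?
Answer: -5624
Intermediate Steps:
D(B) = 0
J = 0 (J = 0² = 0)
w = -4 (w = -4 - 1*0 = -4 + 0 = -4)
(-38*(-37))*w = -38*(-37)*(-4) = 1406*(-4) = -5624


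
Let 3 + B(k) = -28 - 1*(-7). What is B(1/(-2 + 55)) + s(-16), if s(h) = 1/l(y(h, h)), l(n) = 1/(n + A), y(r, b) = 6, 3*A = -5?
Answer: -59/3 ≈ -19.667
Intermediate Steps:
A = -5/3 (A = (⅓)*(-5) = -5/3 ≈ -1.6667)
l(n) = 1/(-5/3 + n) (l(n) = 1/(n - 5/3) = 1/(-5/3 + n))
B(k) = -24 (B(k) = -3 + (-28 - 1*(-7)) = -3 + (-28 + 7) = -3 - 21 = -24)
s(h) = 13/3 (s(h) = 1/(3/(-5 + 3*6)) = 1/(3/(-5 + 18)) = 1/(3/13) = 13/3)
B(1/(-2 + 55)) + s(-16) = -24 + 13/3 = -59/3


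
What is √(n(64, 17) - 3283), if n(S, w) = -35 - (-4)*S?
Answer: I*√3062 ≈ 55.335*I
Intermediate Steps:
n(S, w) = -35 + 4*S
√(n(64, 17) - 3283) = √((-35 + 4*64) - 3283) = √((-35 + 256) - 3283) = √(221 - 3283) = √(-3062) = I*√3062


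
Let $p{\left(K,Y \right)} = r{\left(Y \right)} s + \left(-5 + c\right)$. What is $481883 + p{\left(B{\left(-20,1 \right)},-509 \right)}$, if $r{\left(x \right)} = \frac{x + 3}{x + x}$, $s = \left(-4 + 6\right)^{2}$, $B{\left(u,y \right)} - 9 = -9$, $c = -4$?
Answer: $\frac{245274878}{509} \approx 4.8188 \cdot 10^{5}$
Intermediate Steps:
$B{\left(u,y \right)} = 0$ ($B{\left(u,y \right)} = 9 - 9 = 0$)
$s = 4$ ($s = 2^{2} = 4$)
$r{\left(x \right)} = \frac{3 + x}{2 x}$
$p{\left(K,Y \right)} = -9 + \frac{2 \left(3 + Y\right)}{Y}$ ($p{\left(K,Y \right)} = \frac{3 + Y}{2 Y} 4 - 9 = \frac{2 \left(3 + Y\right)}{Y} - 9 = -9 + \frac{2 \left(3 + Y\right)}{Y}$)
$481883 + p{\left(B{\left(-20,1 \right)},-509 \right)} = 481883 - \left(7 - \frac{6}{-509}\right) = 481883 + \left(-7 + 6 \left(- \frac{1}{509}\right)\right) = 481883 - \frac{3569}{509} = \frac{245274878}{509}$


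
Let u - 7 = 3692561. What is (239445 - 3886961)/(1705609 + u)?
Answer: -3647516/5398177 ≈ -0.67569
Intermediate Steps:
u = 3692568 (u = 7 + 3692561 = 3692568)
(239445 - 3886961)/(1705609 + u) = (239445 - 3886961)/(1705609 + 3692568) = -3647516/5398177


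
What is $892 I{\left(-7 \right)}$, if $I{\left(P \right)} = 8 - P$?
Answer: $13380$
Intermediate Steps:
$892 I{\left(-7 \right)} = 892 \left(8 - -7\right) = 892 \left(8 + 7\right) = 892 \cdot 15 = 13380$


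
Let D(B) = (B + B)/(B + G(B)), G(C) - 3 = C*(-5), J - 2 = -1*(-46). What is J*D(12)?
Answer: -128/5 ≈ -25.600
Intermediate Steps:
J = 48 (J = 2 - 1*(-46) = 2 + 46 = 48)
G(C) = 3 - 5*C (G(C) = 3 + C*(-5) = 3 - 5*C)
D(B) = 2*B/(3 - 4*B) (D(B) = (B + B)/(B + (3 - 5*B)) = (2*B)/(3 - 4*B) = 2*B/(3 - 4*B))
J*D(12) = 48*(-2*12/(-3 + 4*12)) = 48*(-2*12/(-3 + 48)) = 48*(-2*12/45) = 48*(-2*12*1/45) = 48*(-8/15) = -128/5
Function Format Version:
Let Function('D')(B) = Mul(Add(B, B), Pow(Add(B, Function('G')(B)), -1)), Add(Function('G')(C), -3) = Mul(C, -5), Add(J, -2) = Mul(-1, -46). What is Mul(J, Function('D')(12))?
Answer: Rational(-128, 5) ≈ -25.600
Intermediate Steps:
J = 48 (J = Add(2, Mul(-1, -46)) = Add(2, 46) = 48)
Function('G')(C) = Add(3, Mul(-5, C)) (Function('G')(C) = Add(3, Mul(C, -5)) = Add(3, Mul(-5, C)))
Function('D')(B) = Mul(2, B, Pow(Add(3, Mul(-4, B)), -1)) (Function('D')(B) = Mul(Add(B, B), Pow(Add(B, Add(3, Mul(-5, B))), -1)) = Mul(Mul(2, B), Pow(Add(3, Mul(-4, B)), -1)) = Mul(2, B, Pow(Add(3, Mul(-4, B)), -1)))
Mul(J, Function('D')(12)) = Mul(48, Mul(-2, 12, Pow(Add(-3, Mul(4, 12)), -1))) = Mul(48, Mul(-2, 12, Pow(Add(-3, 48), -1))) = Mul(48, Mul(-2, 12, Pow(45, -1))) = Mul(48, Mul(-2, 12, Rational(1, 45))) = Mul(48, Rational(-8, 15)) = Rational(-128, 5)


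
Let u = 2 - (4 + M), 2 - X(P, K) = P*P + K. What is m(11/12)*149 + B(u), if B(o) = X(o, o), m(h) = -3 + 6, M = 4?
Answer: 419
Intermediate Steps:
X(P, K) = 2 - K - P² (X(P, K) = 2 - (P*P + K) = 2 - (P² + K) = 2 - (K + P²) = 2 + (-K - P²) = 2 - K - P²)
m(h) = 3
u = -6 (u = 2 - (4 + 4) = 2 - 1*8 = 2 - 8 = -6)
B(o) = 2 - o - o²
m(11/12)*149 + B(u) = 3*149 + (2 - 1*(-6) - 1*(-6)²) = 447 + (2 + 6 - 1*36) = 447 + (2 + 6 - 36) = 447 - 28 = 419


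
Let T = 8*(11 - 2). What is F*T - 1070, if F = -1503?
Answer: -109286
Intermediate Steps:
T = 72 (T = 8*9 = 72)
F*T - 1070 = -1503*72 - 1070 = -108216 - 1070 = -109286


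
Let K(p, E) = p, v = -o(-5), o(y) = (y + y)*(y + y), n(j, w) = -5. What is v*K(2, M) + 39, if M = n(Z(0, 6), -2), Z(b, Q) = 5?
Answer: -161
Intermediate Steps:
o(y) = 4*y² (o(y) = (2*y)*(2*y) = 4*y²)
M = -5
v = -100 (v = -4*(-5)² = -4*25 = -1*100 = -100)
v*K(2, M) + 39 = -100*2 + 39 = -200 + 39 = -161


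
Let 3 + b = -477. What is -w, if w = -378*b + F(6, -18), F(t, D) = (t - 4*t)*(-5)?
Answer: -181530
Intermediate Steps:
b = -480 (b = -3 - 477 = -480)
F(t, D) = 15*t (F(t, D) = -3*t*(-5) = 15*t)
w = 181530 (w = -378*(-480) + 15*6 = 181440 + 90 = 181530)
-w = -1*181530 = -181530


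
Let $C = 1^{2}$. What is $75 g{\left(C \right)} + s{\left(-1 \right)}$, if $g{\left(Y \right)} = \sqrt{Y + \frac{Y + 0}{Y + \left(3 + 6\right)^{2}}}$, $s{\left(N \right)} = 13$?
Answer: $13 + \frac{75 \sqrt{6806}}{82} \approx 88.456$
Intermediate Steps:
$C = 1$
$g{\left(Y \right)} = \sqrt{Y + \frac{Y}{81 + Y}}$ ($g{\left(Y \right)} = \sqrt{Y + \frac{Y}{Y + 9^{2}}} = \sqrt{Y + \frac{Y}{Y + 81}} = \sqrt{Y + \frac{Y}{81 + Y}}$)
$75 g{\left(C \right)} + s{\left(-1 \right)} = 75 \sqrt{1 \frac{1}{81 + 1} \left(82 + 1\right)} + 13 = 75 \sqrt{1 \cdot \frac{1}{82} \cdot 83} + 13 = 75 \sqrt{\frac{83}{82}} + 13 = 75 \frac{\sqrt{6806}}{82} + 13 = \frac{75 \sqrt{6806}}{82} + 13 = 13 + \frac{75 \sqrt{6806}}{82}$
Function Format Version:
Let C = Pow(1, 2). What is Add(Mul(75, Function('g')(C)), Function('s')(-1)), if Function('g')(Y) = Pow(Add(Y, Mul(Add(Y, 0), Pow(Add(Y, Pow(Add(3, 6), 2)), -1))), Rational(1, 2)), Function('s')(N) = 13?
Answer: Add(13, Mul(Rational(75, 82), Pow(6806, Rational(1, 2)))) ≈ 88.456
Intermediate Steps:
C = 1
Function('g')(Y) = Pow(Add(Y, Mul(Y, Pow(Add(81, Y), -1))), Rational(1, 2)) (Function('g')(Y) = Pow(Add(Y, Mul(Y, Pow(Add(Y, Pow(9, 2)), -1))), Rational(1, 2)) = Pow(Add(Y, Mul(Y, Pow(Add(Y, 81), -1))), Rational(1, 2)) = Pow(Add(Y, Mul(Y, Pow(Add(81, Y), -1))), Rational(1, 2)))
Add(Mul(75, Function('g')(C)), Function('s')(-1)) = Add(Mul(75, Pow(Mul(1, Pow(Add(81, 1), -1), Add(82, 1)), Rational(1, 2))), 13) = Add(Mul(75, Pow(Mul(1, Pow(82, -1), 83), Rational(1, 2))), 13) = Add(Mul(75, Pow(Mul(1, Rational(1, 82), 83), Rational(1, 2))), 13) = Add(Mul(75, Pow(Rational(83, 82), Rational(1, 2))), 13) = Add(Mul(75, Mul(Rational(1, 82), Pow(6806, Rational(1, 2)))), 13) = Add(Mul(Rational(75, 82), Pow(6806, Rational(1, 2))), 13) = Add(13, Mul(Rational(75, 82), Pow(6806, Rational(1, 2))))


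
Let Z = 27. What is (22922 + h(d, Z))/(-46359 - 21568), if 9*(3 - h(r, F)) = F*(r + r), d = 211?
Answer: -21659/67927 ≈ -0.31886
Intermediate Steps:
h(r, F) = 3 - 2*F*r/9 (h(r, F) = 3 - F*(r + r)/9 = 3 - F*2*r/9 = 3 - 2*F*r/9)
(22922 + h(d, Z))/(-46359 - 21568) = (22922 + (3 - 2/9*27*211))/(-46359 - 21568) = (22922 + (3 - 1266))/(-67927) = (22922 - 1263)*(-1/67927) = 21659*(-1/67927) = -21659/67927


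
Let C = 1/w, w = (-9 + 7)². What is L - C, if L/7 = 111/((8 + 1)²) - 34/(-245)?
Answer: 38987/3780 ≈ 10.314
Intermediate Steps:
w = 4 (w = (-2)² = 4)
C = ¼ (C = 1/4 = ¼ ≈ 0.25000)
L = 9983/945 (L = 7*(111/((8 + 1)²) - 34/(-245)) = 7*(111/(9²) - 34*(-1/245)) = 7*(111/81 + 34/245) = 7*(111*(1/81) + 34/245) = 7*(37/27 + 34/245) = 7*(9983/6615) = 9983/945 ≈ 10.564)
L - C = 9983/945 - 1*¼ = 9983/945 - ¼ = 38987/3780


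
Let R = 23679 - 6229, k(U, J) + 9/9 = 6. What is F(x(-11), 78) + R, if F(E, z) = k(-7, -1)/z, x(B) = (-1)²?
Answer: 1361105/78 ≈ 17450.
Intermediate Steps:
x(B) = 1
k(U, J) = 5 (k(U, J) = -1 + 6 = 5)
R = 17450
F(E, z) = 5/z
F(x(-11), 78) + R = 5/78 + 17450 = 1361105/78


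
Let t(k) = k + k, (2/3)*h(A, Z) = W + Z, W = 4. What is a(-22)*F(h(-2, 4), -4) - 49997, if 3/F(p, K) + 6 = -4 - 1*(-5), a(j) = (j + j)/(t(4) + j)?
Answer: -1749961/35 ≈ -49999.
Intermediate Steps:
h(A, Z) = 6 + 3*Z/2 (h(A, Z) = 3*(4 + Z)/2 = 6 + 3*Z/2)
t(k) = 2*k
a(j) = 2*j/(8 + j) (a(j) = (j + j)/(2*4 + j) = (2*j)/(8 + j) = 2*j/(8 + j))
F(p, K) = -⅗ (F(p, K) = 3/(-6 + (-4 - 1*(-5))) = 3/(-6 + (-4 + 5)) = 3/(-6 + 1) = 3/(-5) = 3*(-⅕) = -⅗)
a(-22)*F(h(-2, 4), -4) - 49997 = (2*(-22)/(8 - 22))*(-⅗) - 49997 = (2*(-22)/(-14))*(-⅗) - 49997 = (2*(-22)*(-1/14))*(-⅗) - 49997 = (22/7)*(-⅗) - 49997 = -66/35 - 49997 = -1749961/35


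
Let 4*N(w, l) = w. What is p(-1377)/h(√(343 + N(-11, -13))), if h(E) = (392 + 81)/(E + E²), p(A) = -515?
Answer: -700915/1892 - 515*√1361/946 ≈ -390.55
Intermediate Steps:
N(w, l) = w/4
h(E) = 473/(E + E²)
p(-1377)/h(√(343 + N(-11, -13))) = -515*√(343 + (¼)*(-11))*(1 + √(343 + (¼)*(-11)))/473 = -515*√(343 - 11/4)*(1 + √(343 - 11/4))/473 = -515*√1361*(1 + √(1361/4))/946 = -515*√1361*(1 + √1361/2)/946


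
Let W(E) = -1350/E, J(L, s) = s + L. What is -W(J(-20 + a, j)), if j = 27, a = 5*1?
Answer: 225/2 ≈ 112.50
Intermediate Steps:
a = 5
J(L, s) = L + s
-W(J(-20 + a, j)) = -(-1350)/((-20 + 5) + 27) = -(-1350)/(-15 + 27) = -(-1350)/12 = -1*(-225/2) = 225/2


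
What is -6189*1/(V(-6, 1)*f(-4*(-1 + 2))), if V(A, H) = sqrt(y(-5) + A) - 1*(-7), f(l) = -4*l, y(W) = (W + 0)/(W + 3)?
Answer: -2063/40 + 2063*I*sqrt(14)/560 ≈ -51.575 + 13.784*I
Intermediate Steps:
y(W) = W/(3 + W)
V(A, H) = 7 + sqrt(5/2 + A) (V(A, H) = sqrt(-5/(3 - 5) + A) - 1*(-7) = sqrt(-5/(-2) + A) + 7 = sqrt(-5*(-1/2) + A) + 7 = sqrt(5/2 + A) + 7 = 7 + sqrt(5/2 + A))
-6189*1/(V(-6, 1)*f(-4*(-1 + 2))) = -6189*1/(16*(-1 + 2)*(7 + sqrt(10 + 4*(-6))/2)) = -6189*1/(16*(7 + sqrt(10 - 24)/2)) = -6189*1/(16*(7 + sqrt(-14)/2)) = -6189*1/(16*(7 + (I*sqrt(14))/2)) = -6189*1/(16*(7 + I*sqrt(14)/2)) = -6189/(112 + 8*I*sqrt(14))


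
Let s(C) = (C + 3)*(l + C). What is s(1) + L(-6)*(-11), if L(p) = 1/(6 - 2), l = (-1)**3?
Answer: -11/4 ≈ -2.7500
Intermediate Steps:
l = -1
L(p) = 1/4
s(C) = (-1 + C)*(3 + C) (s(C) = (C + 3)*(-1 + C) = (3 + C)*(-1 + C) = (-1 + C)*(3 + C))
s(1) + L(-6)*(-11) = (-3 + 1**2 + 2*1) + (1/4)*(-11) = (-3 + 1 + 2) - 11/4 = 0 - 11/4 = -11/4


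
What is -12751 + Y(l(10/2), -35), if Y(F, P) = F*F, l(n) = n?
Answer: -12726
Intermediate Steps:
Y(F, P) = F**2
-12751 + Y(l(10/2), -35) = -12751 + (10/2)**2 = -12751 + (10*(1/2))**2 = -12751 + 5**2 = -12751 + 25 = -12726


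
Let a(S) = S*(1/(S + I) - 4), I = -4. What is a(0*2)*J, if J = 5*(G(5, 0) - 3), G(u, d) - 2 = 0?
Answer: 0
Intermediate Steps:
G(u, d) = 2 (G(u, d) = 2 + 0 = 2)
a(S) = S*(-4 + 1/(-4 + S)) (a(S) = S*(1/(S - 4) - 4) = S*(1/(-4 + S) - 4) = S*(-4 + 1/(-4 + S)))
J = -5 (J = 5*(2 - 3) = 5*(-1) = -5)
a(0*2)*J = ((0*2)*(17 - 0*2)/(-4 + 0*2))*(-5) = (0*(17 - 4*0)/(-4 + 0))*(-5) = (0*(17 + 0)/(-4))*(-5) = (0*(-1/4)*17)*(-5) = 0*(-5) = 0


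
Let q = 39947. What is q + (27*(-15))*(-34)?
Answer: 53717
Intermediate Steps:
q + (27*(-15))*(-34) = 39947 + (27*(-15))*(-34) = 39947 - 405*(-34) = 39947 + 13770 = 53717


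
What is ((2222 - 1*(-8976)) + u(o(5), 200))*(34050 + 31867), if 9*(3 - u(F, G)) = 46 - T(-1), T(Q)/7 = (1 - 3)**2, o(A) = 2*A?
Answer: 738204483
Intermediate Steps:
T(Q) = 28 (T(Q) = 7*(1 - 3)**2 = 7*(-2)**2 = 7*4 = 28)
u(F, G) = 1 (u(F, G) = 3 - (46 - 1*28)/9 = 3 - (46 - 28)/9 = 3 - 1/9*18 = 3 - 2 = 1)
((2222 - 1*(-8976)) + u(o(5), 200))*(34050 + 31867) = ((2222 - 1*(-8976)) + 1)*(34050 + 31867) = ((2222 + 8976) + 1)*65917 = (11198 + 1)*65917 = 11199*65917 = 738204483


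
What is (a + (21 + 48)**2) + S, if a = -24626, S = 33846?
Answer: 13981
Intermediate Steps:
(a + (21 + 48)**2) + S = (-24626 + (21 + 48)**2) + 33846 = (-24626 + 69**2) + 33846 = (-24626 + 4761) + 33846 = -19865 + 33846 = 13981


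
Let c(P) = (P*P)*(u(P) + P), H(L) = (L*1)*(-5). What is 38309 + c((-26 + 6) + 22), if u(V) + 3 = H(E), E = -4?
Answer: 38385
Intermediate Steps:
H(L) = -5*L (H(L) = L*(-5) = -5*L)
u(V) = 17 (u(V) = -3 - 5*(-4) = -3 + 20 = 17)
c(P) = P²*(17 + P) (c(P) = (P*P)*(17 + P) = P²*(17 + P))
38309 + c((-26 + 6) + 22) = 38309 + ((-26 + 6) + 22)²*(17 + ((-26 + 6) + 22)) = 38309 + (-20 + 22)²*(17 + (-20 + 22)) = 38309 + 2²*(17 + 2) = 38309 + 4*19 = 38309 + 76 = 38385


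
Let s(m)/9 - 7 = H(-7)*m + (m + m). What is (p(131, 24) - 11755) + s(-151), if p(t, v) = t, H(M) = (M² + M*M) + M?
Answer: -137948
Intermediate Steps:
H(M) = M + 2*M² (H(M) = (M² + M²) + M = 2*M² + M = M + 2*M²)
s(m) = 63 + 837*m (s(m) = 63 + 9*((-7*(1 + 2*(-7)))*m + (m + m)) = 63 + 9*((-7*(1 - 14))*m + 2*m) = 63 + 9*((-7*(-13))*m + 2*m) = 63 + 9*(91*m + 2*m) = 63 + 9*(93*m) = 63 + 837*m)
(p(131, 24) - 11755) + s(-151) = (131 - 11755) + (63 + 837*(-151)) = -11624 + (63 - 126387) = -11624 - 126324 = -137948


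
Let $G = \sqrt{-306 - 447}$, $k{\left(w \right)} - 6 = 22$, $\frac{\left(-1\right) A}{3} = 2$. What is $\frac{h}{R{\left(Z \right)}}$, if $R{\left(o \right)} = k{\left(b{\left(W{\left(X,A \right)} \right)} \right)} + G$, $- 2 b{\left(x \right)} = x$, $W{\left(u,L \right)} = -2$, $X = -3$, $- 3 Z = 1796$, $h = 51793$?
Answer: $\frac{1450204}{1537} - \frac{51793 i \sqrt{753}}{1537} \approx 943.53 - 924.69 i$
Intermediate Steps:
$Z = - \frac{1796}{3}$ ($Z = \left(- \frac{1}{3}\right) 1796 = - \frac{1796}{3} \approx -598.67$)
$A = -6$ ($A = \left(-3\right) 2 = -6$)
$b{\left(x \right)} = - \frac{x}{2}$
$k{\left(w \right)} = 28$ ($k{\left(w \right)} = 6 + 22 = 28$)
$G = i \sqrt{753}$ ($G = \sqrt{-753} = i \sqrt{753} \approx 27.441 i$)
$R{\left(o \right)} = 28 + i \sqrt{753}$
$\frac{h}{R{\left(Z \right)}} = \frac{51793}{28 + i \sqrt{753}}$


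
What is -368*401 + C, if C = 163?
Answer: -147405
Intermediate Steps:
-368*401 + C = -368*401 + 163 = -147568 + 163 = -147405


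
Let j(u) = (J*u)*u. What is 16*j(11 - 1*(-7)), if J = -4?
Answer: -20736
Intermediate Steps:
j(u) = -4*u² (j(u) = (-4*u)*u = -4*u²)
16*j(11 - 1*(-7)) = 16*(-4*(11 - 1*(-7))²) = 16*(-4*(11 + 7)²) = 16*(-4*18²) = 16*(-4*324) = 16*(-1296) = -20736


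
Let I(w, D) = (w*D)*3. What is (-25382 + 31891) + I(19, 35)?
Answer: 8504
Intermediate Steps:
I(w, D) = 3*D*w (I(w, D) = (D*w)*3 = 3*D*w)
(-25382 + 31891) + I(19, 35) = (-25382 + 31891) + 3*35*19 = 6509 + 1995 = 8504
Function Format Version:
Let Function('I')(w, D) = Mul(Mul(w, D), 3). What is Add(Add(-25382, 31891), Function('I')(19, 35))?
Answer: 8504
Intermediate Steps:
Function('I')(w, D) = Mul(3, D, w) (Function('I')(w, D) = Mul(Mul(D, w), 3) = Mul(3, D, w))
Add(Add(-25382, 31891), Function('I')(19, 35)) = Add(Add(-25382, 31891), Mul(3, 35, 19)) = Add(6509, 1995) = 8504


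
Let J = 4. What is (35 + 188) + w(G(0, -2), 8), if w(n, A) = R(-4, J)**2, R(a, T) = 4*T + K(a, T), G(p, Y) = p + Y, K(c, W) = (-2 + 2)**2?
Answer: 479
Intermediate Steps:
K(c, W) = 0 (K(c, W) = 0**2 = 0)
G(p, Y) = Y + p
R(a, T) = 4*T (R(a, T) = 4*T + 0 = 4*T)
w(n, A) = 256 (w(n, A) = (4*4)**2 = 16**2 = 256)
(35 + 188) + w(G(0, -2), 8) = (35 + 188) + 256 = 223 + 256 = 479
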